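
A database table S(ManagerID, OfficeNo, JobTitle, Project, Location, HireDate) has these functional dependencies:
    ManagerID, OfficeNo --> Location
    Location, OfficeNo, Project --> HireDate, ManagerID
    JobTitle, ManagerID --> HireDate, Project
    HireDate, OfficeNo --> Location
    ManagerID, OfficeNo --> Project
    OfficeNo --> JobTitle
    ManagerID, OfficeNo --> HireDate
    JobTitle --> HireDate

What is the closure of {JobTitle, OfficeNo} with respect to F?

{HireDate, JobTitle, Location, OfficeNo}

Start with {JobTitle, OfficeNo}.
JobTitle --> HireDate applies; add {HireDate} → now {HireDate, JobTitle, OfficeNo}.
HireDate, OfficeNo --> Location applies; add {Location} → now {HireDate, JobTitle, Location, OfficeNo}.
No further FD applies.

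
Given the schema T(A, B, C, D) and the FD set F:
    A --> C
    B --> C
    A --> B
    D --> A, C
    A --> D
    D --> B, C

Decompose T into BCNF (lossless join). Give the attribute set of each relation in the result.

Candidate keys of the original relation: {A}, {D}.
In {A, B, C, D}, {B} is not a superkey ({B}⁺ restricted to this set is {B, C}), so split on B --> C into {B, C} and {A, B, D}.
{B, C}: every determinant is a superkey — BCNF.
{A, B, D}: every determinant is a superkey — BCNF.

{A, B, D}; {B, C}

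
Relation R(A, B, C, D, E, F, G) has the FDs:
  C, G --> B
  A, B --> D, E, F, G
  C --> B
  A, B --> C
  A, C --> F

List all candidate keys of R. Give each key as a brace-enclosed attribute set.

{A} never appears on the right of any FD, so every key must include it.
Closure of {A, B} is {A, B, C, D, E, F, G}, the whole schema; {A, B} is a candidate key.
Closure of {A, C} is {A, B, C, D, E, F, G}, the whole schema; {A, C} is a candidate key.
No proper subset of any of these is a key, and no other minimal superkey exists.

{A, B}, {A, C}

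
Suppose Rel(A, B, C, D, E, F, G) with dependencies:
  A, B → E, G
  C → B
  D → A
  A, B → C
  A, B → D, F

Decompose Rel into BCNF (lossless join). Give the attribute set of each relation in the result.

Candidate keys of the original relation: {A, B}, {A, C}, {B, D}, {C, D}.
{A, B, C, D, E, F, G}: {C} determines {B, C} here but is not a superkey — split on C → B, giving {B, C} and {A, C, D, E, F, G}.
{B, C} is in BCNF.
{A, C, D, E, F, G}: {D} determines {A, D} here but is not a superkey — split on D → A, giving {A, D} and {C, D, E, F, G}.
{A, D} is in BCNF.
{C, D, E, F, G} is in BCNF.

{A, D}; {B, C}; {C, D, E, F, G}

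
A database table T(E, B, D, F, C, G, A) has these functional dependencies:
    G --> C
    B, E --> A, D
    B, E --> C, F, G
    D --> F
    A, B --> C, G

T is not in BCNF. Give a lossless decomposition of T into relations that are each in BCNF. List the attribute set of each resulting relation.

{A, B, D, E}; {A, B, G}; {C, G}; {D, F}

Candidate key of the original relation: {B, E}.
{A, B, C, D, E, F, G}: {G} determines {C, G} here but is not a superkey — split on G --> C, giving {C, G} and {A, B, D, E, F, G}.
{C, G} is in BCNF.
{A, B, D, E, F, G}: {D} determines {D, F} here but is not a superkey — split on D --> F, giving {D, F} and {A, B, D, E, G}.
{D, F} is in BCNF.
{A, B, D, E, G}: {A, B} determines {A, B, G} here but is not a superkey — split on A, B --> G, giving {A, B, G} and {A, B, D, E}.
{A, B, G} is in BCNF.
{A, B, D, E} is in BCNF.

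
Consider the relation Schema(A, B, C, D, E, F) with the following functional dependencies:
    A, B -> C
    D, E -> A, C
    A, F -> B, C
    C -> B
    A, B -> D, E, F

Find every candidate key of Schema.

{A, B} is a candidate key since {A, B}⁺ = {A, B, C, D, E, F} covers every attribute.
{A, C} is a candidate key since {A, C}⁺ = {A, B, C, D, E, F} covers every attribute.
{A, F} is a candidate key since {A, F}⁺ = {A, B, C, D, E, F} covers every attribute.
{D, E} is a candidate key since {D, E}⁺ = {A, B, C, D, E, F} covers every attribute.
Any other superkey properly contains one of these, so there are no further candidate keys.

{A, B}, {A, C}, {A, F}, {D, E}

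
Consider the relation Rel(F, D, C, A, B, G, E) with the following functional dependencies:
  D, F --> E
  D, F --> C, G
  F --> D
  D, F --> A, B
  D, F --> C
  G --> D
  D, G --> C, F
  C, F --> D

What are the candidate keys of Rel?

{F}, {G}

{F} is a candidate key since {F}⁺ = {A, B, C, D, E, F, G} covers every attribute.
{G} is a candidate key since {G}⁺ = {A, B, C, D, E, F, G} covers every attribute.
No proper subset of any of these is a key, and no other minimal superkey exists.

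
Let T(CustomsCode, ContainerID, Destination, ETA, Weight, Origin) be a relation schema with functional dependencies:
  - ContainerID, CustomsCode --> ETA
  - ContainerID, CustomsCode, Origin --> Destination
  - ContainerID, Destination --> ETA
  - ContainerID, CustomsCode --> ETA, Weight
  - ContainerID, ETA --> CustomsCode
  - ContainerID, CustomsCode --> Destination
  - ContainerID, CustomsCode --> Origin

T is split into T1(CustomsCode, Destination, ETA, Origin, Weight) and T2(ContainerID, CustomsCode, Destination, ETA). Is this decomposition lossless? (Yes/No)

The shared attributes are {CustomsCode, Destination, ETA} and {CustomsCode, Destination, ETA}⁺ = {CustomsCode, Destination, ETA}.
T1 ⊄ {CustomsCode, Destination, ETA} and T2 ⊄ {CustomsCode, Destination, ETA}, so the split is lossy.

No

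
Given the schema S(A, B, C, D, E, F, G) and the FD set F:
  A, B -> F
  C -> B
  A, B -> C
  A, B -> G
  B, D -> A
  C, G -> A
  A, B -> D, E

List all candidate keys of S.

{A, B}⁺ = {A, B, C, D, E, F, G}, which is every attribute, so {A, B} is a candidate key.
{A, C}⁺ = {A, B, C, D, E, F, G}, which is every attribute, so {A, C} is a candidate key.
{B, D}⁺ = {A, B, C, D, E, F, G}, which is every attribute, so {B, D} is a candidate key.
{C, D}⁺ = {A, B, C, D, E, F, G}, which is every attribute, so {C, D} is a candidate key.
{C, G}⁺ = {A, B, C, D, E, F, G}, which is every attribute, so {C, G} is a candidate key.
Any other superkey properly contains one of these, so there are no further candidate keys.

{A, B}, {A, C}, {B, D}, {C, D}, {C, G}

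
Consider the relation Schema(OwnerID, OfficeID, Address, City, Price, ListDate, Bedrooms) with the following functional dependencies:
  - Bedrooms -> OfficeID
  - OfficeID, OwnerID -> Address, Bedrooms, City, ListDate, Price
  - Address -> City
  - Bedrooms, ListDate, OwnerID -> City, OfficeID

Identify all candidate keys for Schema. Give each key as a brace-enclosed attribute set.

{Bedrooms, OwnerID}, {OfficeID, OwnerID}

{OwnerID} never appears on the right of any FD, so every key must include it.
Closure of {Bedrooms, OwnerID} is {Address, Bedrooms, City, ListDate, OfficeID, OwnerID, Price}, the whole schema; {Bedrooms, OwnerID} is a candidate key.
Closure of {OfficeID, OwnerID} is {Address, Bedrooms, City, ListDate, OfficeID, OwnerID, Price}, the whole schema; {OfficeID, OwnerID} is a candidate key.
No proper subset of any of these is a key, and no other minimal superkey exists.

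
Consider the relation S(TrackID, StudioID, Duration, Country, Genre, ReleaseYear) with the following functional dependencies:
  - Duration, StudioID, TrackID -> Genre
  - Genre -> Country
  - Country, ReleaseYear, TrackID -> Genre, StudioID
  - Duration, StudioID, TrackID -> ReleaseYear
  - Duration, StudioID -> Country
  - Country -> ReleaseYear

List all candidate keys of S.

Attributes never on any right-hand side: {Duration, TrackID} — every candidate key must contain all of them.
Closure of {Country, Duration, TrackID} is {Country, Duration, Genre, ReleaseYear, StudioID, TrackID}, the whole schema; {Country, Duration, TrackID} is a candidate key.
Closure of {Duration, Genre, TrackID} is {Country, Duration, Genre, ReleaseYear, StudioID, TrackID}, the whole schema; {Duration, Genre, TrackID} is a candidate key.
Closure of {Duration, StudioID, TrackID} is {Country, Duration, Genre, ReleaseYear, StudioID, TrackID}, the whole schema; {Duration, StudioID, TrackID} is a candidate key.
Any other superkey properly contains one of these, so there are no further candidate keys.

{Country, Duration, TrackID}, {Duration, Genre, TrackID}, {Duration, StudioID, TrackID}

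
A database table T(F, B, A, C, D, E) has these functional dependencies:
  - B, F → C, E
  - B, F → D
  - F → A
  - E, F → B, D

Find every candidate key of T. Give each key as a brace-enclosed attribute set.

Attributes never on any right-hand side: {F} — every candidate key must contain it.
{B, F}⁺ = {A, B, C, D, E, F}, which is every attribute, so {B, F} is a candidate key.
{E, F}⁺ = {A, B, C, D, E, F}, which is every attribute, so {E, F} is a candidate key.
These are minimal and exhaustive — every other superkey contains one of them.

{B, F}, {E, F}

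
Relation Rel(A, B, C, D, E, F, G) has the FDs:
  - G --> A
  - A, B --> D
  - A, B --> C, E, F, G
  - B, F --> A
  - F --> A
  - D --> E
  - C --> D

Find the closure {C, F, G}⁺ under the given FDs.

Start with {C, F, G}.
G --> A applies; add {A} → now {A, C, F, G}.
C --> D applies; add {D} → now {A, C, D, F, G}.
D --> E applies; add {E} → now {A, C, D, E, F, G}.
No further FD applies.

{A, C, D, E, F, G}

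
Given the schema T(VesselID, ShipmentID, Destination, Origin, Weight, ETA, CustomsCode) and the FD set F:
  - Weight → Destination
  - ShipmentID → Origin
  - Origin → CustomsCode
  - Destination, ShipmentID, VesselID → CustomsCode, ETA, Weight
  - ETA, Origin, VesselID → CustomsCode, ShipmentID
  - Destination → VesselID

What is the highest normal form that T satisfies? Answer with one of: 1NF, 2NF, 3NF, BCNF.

Candidate keys: {Destination, ETA, Origin}, {Destination, ShipmentID}, {ETA, Origin, Weight}, {ShipmentID, Weight}. Prime attributes: {Destination, ETA, Origin, ShipmentID, Weight}.
Weight → Destination: {Weight}⁺ = {Destination, VesselID, Weight}, which is not all of the attributes, so the left side is not a superkey — BCNF is violated.
Because {CustomsCode} is non-prime and the left side of Origin → CustomsCode is not a superkey, the relation is not in 3NF.
The proper key subset {Destination} of {Destination, ShipmentID} determines non-prime {VesselID}, so the relation is not even in 2NF.

1NF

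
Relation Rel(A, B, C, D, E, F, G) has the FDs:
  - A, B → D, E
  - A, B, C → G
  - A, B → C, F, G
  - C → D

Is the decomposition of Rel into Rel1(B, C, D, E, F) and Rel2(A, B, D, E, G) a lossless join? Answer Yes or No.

Common attributes: {B, D, E}; their closure is {B, D, E}.
The closure covers neither Rel1 nor Rel2 entirely; the join is not lossless.

No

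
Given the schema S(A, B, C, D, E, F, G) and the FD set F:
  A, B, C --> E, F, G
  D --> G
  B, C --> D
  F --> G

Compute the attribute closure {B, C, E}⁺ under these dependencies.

Start with {B, C, E}.
B, C --> D applies; add {D} → now {B, C, D, E}.
D --> G applies; add {G} → now {B, C, D, E, G}.
No further FD applies.

{B, C, D, E, G}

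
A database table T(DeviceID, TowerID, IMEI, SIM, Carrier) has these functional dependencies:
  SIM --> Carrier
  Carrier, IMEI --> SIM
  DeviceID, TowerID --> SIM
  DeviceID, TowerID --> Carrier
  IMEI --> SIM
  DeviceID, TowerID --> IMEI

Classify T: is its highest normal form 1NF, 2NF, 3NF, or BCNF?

Candidate key: {DeviceID, TowerID}. Prime attributes: {DeviceID, TowerID}.
SIM --> Carrier breaks BCNF: {SIM}⁺ = {Carrier, SIM}, so {SIM} is not a superkey.
Because {Carrier} is non-prime and the left side of SIM --> Carrier is not a superkey, the relation is not in 3NF.
No non-prime attribute depends on a proper subset of any candidate key, so 2NF holds.

2NF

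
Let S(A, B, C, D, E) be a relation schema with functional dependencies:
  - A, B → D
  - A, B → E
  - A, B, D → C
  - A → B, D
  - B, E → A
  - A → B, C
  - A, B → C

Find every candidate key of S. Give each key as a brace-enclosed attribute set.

{A} is a candidate key since {A}⁺ = {A, B, C, D, E} covers every attribute.
{B, E} is a candidate key since {B, E}⁺ = {A, B, C, D, E} covers every attribute.
These are minimal and exhaustive — every other superkey contains one of them.

{A}, {B, E}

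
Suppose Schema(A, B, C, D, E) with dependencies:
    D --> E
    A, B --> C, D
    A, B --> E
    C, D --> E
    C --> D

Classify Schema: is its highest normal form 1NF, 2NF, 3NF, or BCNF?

Candidate key: {A, B}. Prime attributes: {A, B}.
D --> E: {D}⁺ = {D, E}, which is not all of the attributes, so the left side is not a superkey — BCNF is violated.
D --> E determines the non-prime attribute {E} from a non-superkey — 3NF is violated.
No non-prime attribute depends on a proper subset of any candidate key, so 2NF holds.

2NF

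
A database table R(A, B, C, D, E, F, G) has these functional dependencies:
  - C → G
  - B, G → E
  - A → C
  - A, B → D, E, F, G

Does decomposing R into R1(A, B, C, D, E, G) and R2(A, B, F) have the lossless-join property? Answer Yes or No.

R1 ∩ R2 = {A, B}; its closure under F is {A, B, C, D, E, F, G}.
This includes all of R1, so the common attributes are a superkey of R1 — the join is lossless.

Yes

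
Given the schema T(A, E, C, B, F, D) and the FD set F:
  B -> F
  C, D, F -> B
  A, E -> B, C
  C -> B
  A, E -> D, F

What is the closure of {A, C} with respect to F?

{A, B, C, F}

Start with {A, C}.
C -> B applies; add {B} → now {A, B, C}.
B -> F applies; add {F} → now {A, B, C, F}.
No further FD applies.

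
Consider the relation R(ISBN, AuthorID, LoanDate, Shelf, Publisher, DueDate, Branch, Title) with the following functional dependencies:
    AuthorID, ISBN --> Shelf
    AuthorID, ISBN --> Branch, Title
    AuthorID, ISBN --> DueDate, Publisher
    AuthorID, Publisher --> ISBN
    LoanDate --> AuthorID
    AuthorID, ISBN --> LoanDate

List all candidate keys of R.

{AuthorID, ISBN} is a candidate key since {AuthorID, ISBN}⁺ = {AuthorID, Branch, DueDate, ISBN, LoanDate, Publisher, Shelf, Title} covers every attribute.
{AuthorID, Publisher} is a candidate key since {AuthorID, Publisher}⁺ = {AuthorID, Branch, DueDate, ISBN, LoanDate, Publisher, Shelf, Title} covers every attribute.
{ISBN, LoanDate} is a candidate key since {ISBN, LoanDate}⁺ = {AuthorID, Branch, DueDate, ISBN, LoanDate, Publisher, Shelf, Title} covers every attribute.
{LoanDate, Publisher} is a candidate key since {LoanDate, Publisher}⁺ = {AuthorID, Branch, DueDate, ISBN, LoanDate, Publisher, Shelf, Title} covers every attribute.
No proper subset of any of these is a key, and no other minimal superkey exists.

{AuthorID, ISBN}, {AuthorID, Publisher}, {ISBN, LoanDate}, {LoanDate, Publisher}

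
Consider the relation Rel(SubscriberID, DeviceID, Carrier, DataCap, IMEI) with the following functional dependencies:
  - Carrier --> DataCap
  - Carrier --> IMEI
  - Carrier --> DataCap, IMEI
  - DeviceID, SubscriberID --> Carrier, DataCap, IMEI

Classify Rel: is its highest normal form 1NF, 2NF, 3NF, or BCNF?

2NF

Candidate key: {DeviceID, SubscriberID}. Prime attributes: {DeviceID, SubscriberID}.
Carrier --> DataCap breaks BCNF: {Carrier}⁺ = {Carrier, DataCap, IMEI}, so {Carrier} is not a superkey.
Because {DataCap} is non-prime and the left side of Carrier --> DataCap is not a superkey, the relation is not in 3NF.
No proper subset of a key has a non-prime attribute in its closure, so there is no partial dependency; 2NF holds.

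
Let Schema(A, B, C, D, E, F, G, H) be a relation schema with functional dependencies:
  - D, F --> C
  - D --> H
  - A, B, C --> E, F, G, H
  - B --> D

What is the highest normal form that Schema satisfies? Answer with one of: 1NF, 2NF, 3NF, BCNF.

Candidate keys: {A, B, C}, {A, B, F}. Prime attributes: {A, B, C, F}.
D, F --> C breaks BCNF: {D, F}⁺ = {C, D, F, H}, so {D, F} is not a superkey.
D --> H has non-prime {H} on the right and a non-superkey on the left, so 3NF fails.
The proper key subset {B} of {A, B, C} determines non-prime {D, H}, so the relation is not even in 2NF.

1NF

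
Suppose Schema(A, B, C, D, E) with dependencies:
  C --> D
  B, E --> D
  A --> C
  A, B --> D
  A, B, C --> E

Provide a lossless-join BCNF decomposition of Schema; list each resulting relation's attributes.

{A, B, E}; {A, C}; {C, D}

Candidate key of the original relation: {A, B}.
In {A, B, C, D, E}, {C} is not a superkey ({C}⁺ restricted to this set is {C, D}), so split on C --> D into {C, D} and {A, B, C, E}.
{C, D} is in BCNF.
In {A, B, C, E}, {A} is not a superkey ({A}⁺ restricted to this set is {A, C}), so split on A --> C into {A, C} and {A, B, E}.
{A, C} is in BCNF.
{A, B, E} is in BCNF.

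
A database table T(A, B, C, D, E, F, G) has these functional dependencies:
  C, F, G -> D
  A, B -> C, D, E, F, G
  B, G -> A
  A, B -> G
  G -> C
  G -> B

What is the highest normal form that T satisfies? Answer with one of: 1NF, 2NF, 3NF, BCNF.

BCNF

Candidate keys: {A, B}, {G}. Prime attributes: {A, B, G}.
The left-hand side of every FD is a superkey, so BCNF is satisfied.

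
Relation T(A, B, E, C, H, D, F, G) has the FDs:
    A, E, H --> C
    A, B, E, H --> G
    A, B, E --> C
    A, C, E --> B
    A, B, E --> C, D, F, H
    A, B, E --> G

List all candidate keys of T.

Attributes never on any right-hand side: {A, E} — every candidate key must contain all of them.
{A, B, E}⁺ = {A, B, C, D, E, F, G, H} — all of the relation — so {A, B, E} is a candidate key.
{A, C, E}⁺ = {A, B, C, D, E, F, G, H} — all of the relation — so {A, C, E} is a candidate key.
{A, E, H}⁺ = {A, B, C, D, E, F, G, H} — all of the relation — so {A, E, H} is a candidate key.
No proper subset of any of these is a key, and no other minimal superkey exists.

{A, B, E}, {A, C, E}, {A, E, H}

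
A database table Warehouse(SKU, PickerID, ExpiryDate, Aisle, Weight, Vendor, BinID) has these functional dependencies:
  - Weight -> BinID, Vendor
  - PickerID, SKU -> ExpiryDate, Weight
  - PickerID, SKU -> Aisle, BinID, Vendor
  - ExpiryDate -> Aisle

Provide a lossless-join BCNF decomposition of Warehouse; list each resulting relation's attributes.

Candidate key of the original relation: {PickerID, SKU}.
In {Aisle, BinID, ExpiryDate, PickerID, SKU, Vendor, Weight}, {Weight} is not a superkey ({Weight}⁺ restricted to this set is {BinID, Vendor, Weight}), so split on Weight -> BinID, Vendor into {BinID, Vendor, Weight} and {Aisle, ExpiryDate, PickerID, SKU, Weight}.
{BinID, Vendor, Weight} has no BCNF violation.
In {Aisle, ExpiryDate, PickerID, SKU, Weight}, {ExpiryDate} is not a superkey ({ExpiryDate}⁺ restricted to this set is {Aisle, ExpiryDate}), so split on ExpiryDate -> Aisle into {Aisle, ExpiryDate} and {ExpiryDate, PickerID, SKU, Weight}.
{Aisle, ExpiryDate} has no BCNF violation.
{ExpiryDate, PickerID, SKU, Weight} has no BCNF violation.

{Aisle, ExpiryDate}; {BinID, Vendor, Weight}; {ExpiryDate, PickerID, SKU, Weight}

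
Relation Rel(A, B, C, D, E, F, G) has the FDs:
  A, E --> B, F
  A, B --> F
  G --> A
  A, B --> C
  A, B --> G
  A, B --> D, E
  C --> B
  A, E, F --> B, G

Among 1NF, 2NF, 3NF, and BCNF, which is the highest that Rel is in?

Candidate keys: {A, B}, {A, C}, {A, E}, {B, G}, {C, G}, {E, G}. Prime attributes: {A, B, C, E, G}.
G --> A breaks BCNF: {G}⁺ = {A, G}, so {G} is not a superkey.
Since {A} ⊆ prime attributes and every other non-superkey FD also has a prime right side, the schema is in 3NF.

3NF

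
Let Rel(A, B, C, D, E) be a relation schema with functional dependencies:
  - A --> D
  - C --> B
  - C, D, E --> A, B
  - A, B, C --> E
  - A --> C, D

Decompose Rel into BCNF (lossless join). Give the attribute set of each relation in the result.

Candidate keys of the original relation: {A}, {C, D, E}.
In {A, B, C, D, E}, {C} is not a superkey ({C}⁺ restricted to this set is {B, C}), so split on C --> B into {B, C} and {A, C, D, E}.
{B, C}: every determinant is a superkey — BCNF.
{A, C, D, E}: every determinant is a superkey — BCNF.

{A, C, D, E}; {B, C}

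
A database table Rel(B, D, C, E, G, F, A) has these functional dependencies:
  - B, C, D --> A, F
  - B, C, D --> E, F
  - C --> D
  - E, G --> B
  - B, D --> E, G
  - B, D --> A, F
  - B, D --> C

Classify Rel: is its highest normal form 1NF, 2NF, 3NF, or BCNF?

3NF

Candidate keys: {B, C}, {B, D}, {C, E, G}, {D, E, G}. Prime attributes: {B, C, D, E, G}.
For C --> D we have {C}⁺ = {C, D}; {C} is not a superkey, so BCNF fails.
Since {D} ⊆ prime attributes and every other non-superkey FD also has a prime right side, the schema is in 3NF.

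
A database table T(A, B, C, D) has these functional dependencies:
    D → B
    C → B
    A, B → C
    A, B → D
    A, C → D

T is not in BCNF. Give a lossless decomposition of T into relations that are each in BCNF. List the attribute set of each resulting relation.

{A, C, D}; {B, D}

Candidate keys of the original relation: {A, B}, {A, C}, {A, D}.
Within {A, B, C, D}: {D}⁺ ∩ {A, B, C, D} = {B, D}, not the whole set, so D → B violates BCNF; decompose into {B, D} and {A, C, D}.
{B, D}: every determinant is a superkey — BCNF.
{A, C, D}: every determinant is a superkey — BCNF.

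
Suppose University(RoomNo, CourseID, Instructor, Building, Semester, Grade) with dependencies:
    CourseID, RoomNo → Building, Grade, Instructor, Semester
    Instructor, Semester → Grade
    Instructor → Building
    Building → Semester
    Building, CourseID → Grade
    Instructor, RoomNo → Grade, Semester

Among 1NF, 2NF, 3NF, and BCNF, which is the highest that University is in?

Candidate key: {CourseID, RoomNo}. Prime attributes: {CourseID, RoomNo}.
Instructor, Semester → Grade breaks BCNF: {Instructor, Semester}⁺ = {Building, Grade, Instructor, Semester}, so {Instructor, Semester} is not a superkey.
Instructor, Semester → Grade determines the non-prime attribute {Grade} from a non-superkey — 3NF is violated.
No proper subset of a key has a non-prime attribute in its closure, so there is no partial dependency; 2NF holds.

2NF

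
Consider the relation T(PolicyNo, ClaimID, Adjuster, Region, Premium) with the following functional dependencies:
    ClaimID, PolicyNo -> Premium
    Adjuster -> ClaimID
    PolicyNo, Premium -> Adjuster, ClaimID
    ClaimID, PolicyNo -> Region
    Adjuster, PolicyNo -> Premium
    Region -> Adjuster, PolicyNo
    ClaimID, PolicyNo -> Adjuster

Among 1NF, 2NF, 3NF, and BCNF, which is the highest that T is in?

3NF

Candidate keys: {Adjuster, PolicyNo}, {ClaimID, PolicyNo}, {PolicyNo, Premium}, {Region}. Prime attributes: {Adjuster, ClaimID, PolicyNo, Premium, Region}.
Adjuster -> ClaimID: {Adjuster}⁺ = {Adjuster, ClaimID}, which is not all of the attributes, so the left side is not a superkey — BCNF is violated.
But every attribute on its right side ({ClaimID}) is prime, and the same holds for every other non-superkey FD, so 3NF still holds.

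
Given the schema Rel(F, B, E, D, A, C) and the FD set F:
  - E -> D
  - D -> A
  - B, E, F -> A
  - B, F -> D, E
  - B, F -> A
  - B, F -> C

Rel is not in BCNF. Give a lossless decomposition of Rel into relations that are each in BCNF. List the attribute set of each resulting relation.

{A, D}; {B, C, E, F}; {D, E}

Candidate key of the original relation: {B, F}.
Within {A, B, C, D, E, F}: {E}⁺ ∩ {A, B, C, D, E, F} = {A, D, E}, not the whole set, so E -> A, D violates BCNF; decompose into {A, D, E} and {B, C, E, F}.
Within {A, D, E}: {D}⁺ ∩ {A, D, E} = {A, D}, not the whole set, so D -> A violates BCNF; decompose into {A, D} and {D, E}.
{A, D} is in BCNF.
{D, E} is in BCNF.
{B, C, E, F} is in BCNF.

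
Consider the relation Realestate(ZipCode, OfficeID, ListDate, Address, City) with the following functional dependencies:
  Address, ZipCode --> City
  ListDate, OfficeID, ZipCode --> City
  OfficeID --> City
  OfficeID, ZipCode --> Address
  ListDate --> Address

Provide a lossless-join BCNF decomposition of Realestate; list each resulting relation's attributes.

Candidate key of the original relation: {ListDate, OfficeID, ZipCode}.
{Address, City, ListDate, OfficeID, ZipCode}: {Address, ZipCode} determines {Address, City, ZipCode} here but is not a superkey — split on Address, ZipCode --> City, giving {Address, City, ZipCode} and {Address, ListDate, OfficeID, ZipCode}.
{Address, City, ZipCode} has no BCNF violation.
{Address, ListDate, OfficeID, ZipCode}: {OfficeID, ZipCode} determines {Address, OfficeID, ZipCode} here but is not a superkey — split on OfficeID, ZipCode --> Address, giving {Address, OfficeID, ZipCode} and {ListDate, OfficeID, ZipCode}.
{Address, OfficeID, ZipCode} has no BCNF violation.
{ListDate, OfficeID, ZipCode} has no BCNF violation.

{Address, City, ZipCode}; {Address, OfficeID, ZipCode}; {ListDate, OfficeID, ZipCode}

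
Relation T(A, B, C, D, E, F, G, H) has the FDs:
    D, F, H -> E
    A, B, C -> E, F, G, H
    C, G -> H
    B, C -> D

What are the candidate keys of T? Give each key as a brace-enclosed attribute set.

Attributes never on any right-hand side: {A, B, C} — every candidate key must contain all of them.
{A, B, C}⁺ = {A, B, C, D, E, F, G, H}, which is every attribute, so {A, B, C} is a candidate key.
No smaller or unrelated set reaches every attribute, so there are no other keys.

{A, B, C}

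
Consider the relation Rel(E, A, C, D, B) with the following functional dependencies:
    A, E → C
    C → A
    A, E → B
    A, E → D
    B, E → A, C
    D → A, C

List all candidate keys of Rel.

{A, E}, {B, E}, {C, E}, {D, E}

No FD produces {E}, so it must be in every candidate key.
{A, E}⁺ = {A, B, C, D, E} — all of the relation — so {A, E} is a candidate key.
{B, E}⁺ = {A, B, C, D, E} — all of the relation — so {B, E} is a candidate key.
{C, E}⁺ = {A, B, C, D, E} — all of the relation — so {C, E} is a candidate key.
{D, E}⁺ = {A, B, C, D, E} — all of the relation — so {D, E} is a candidate key.
No proper subset of any of these is a key, and no other minimal superkey exists.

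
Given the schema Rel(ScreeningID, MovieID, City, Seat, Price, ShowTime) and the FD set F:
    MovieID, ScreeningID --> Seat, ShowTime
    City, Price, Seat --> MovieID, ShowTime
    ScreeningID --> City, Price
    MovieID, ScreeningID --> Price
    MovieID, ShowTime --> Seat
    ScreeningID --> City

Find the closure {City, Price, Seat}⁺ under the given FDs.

Start with {City, Price, Seat}.
City, Price, Seat --> MovieID, ShowTime applies; add {MovieID, ShowTime} → now {City, MovieID, Price, Seat, ShowTime}.
No further FD applies.

{City, MovieID, Price, Seat, ShowTime}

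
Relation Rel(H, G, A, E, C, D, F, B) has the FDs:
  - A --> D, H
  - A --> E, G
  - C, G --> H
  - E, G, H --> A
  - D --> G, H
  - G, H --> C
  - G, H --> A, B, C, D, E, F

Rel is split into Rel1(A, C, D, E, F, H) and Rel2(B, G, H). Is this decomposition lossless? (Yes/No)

Common attributes: {H}; their closure is {H}.
Neither Rel1 nor Rel2 is contained in that closure, so the decomposition is lossy.

No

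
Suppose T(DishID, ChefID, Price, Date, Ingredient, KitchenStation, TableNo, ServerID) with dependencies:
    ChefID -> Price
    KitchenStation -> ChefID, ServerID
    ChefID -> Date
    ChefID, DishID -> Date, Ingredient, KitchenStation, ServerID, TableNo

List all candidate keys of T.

{DishID} never appears on the right of any FD, so every key must include it.
{ChefID, DishID}⁺ = {ChefID, Date, DishID, Ingredient, KitchenStation, Price, ServerID, TableNo}, which is every attribute, so {ChefID, DishID} is a candidate key.
{DishID, KitchenStation}⁺ = {ChefID, Date, DishID, Ingredient, KitchenStation, Price, ServerID, TableNo}, which is every attribute, so {DishID, KitchenStation} is a candidate key.
These are minimal and exhaustive — every other superkey contains one of them.

{ChefID, DishID}, {DishID, KitchenStation}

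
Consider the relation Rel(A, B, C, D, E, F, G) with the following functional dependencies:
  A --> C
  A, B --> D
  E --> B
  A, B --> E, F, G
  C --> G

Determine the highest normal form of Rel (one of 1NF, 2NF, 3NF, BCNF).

1NF

Candidate keys: {A, B}, {A, E}. Prime attributes: {A, B, E}.
For A --> C we have {A}⁺ = {A, C, G}; {A} is not a superkey, so BCNF fails.
A --> C has non-prime {C} on the right and a non-superkey on the left, so 3NF fails.
{A} is a proper subset of the key {A, B}, and {A}⁺ contains the non-prime attributes {C, G} — a partial dependency, so 2NF is violated.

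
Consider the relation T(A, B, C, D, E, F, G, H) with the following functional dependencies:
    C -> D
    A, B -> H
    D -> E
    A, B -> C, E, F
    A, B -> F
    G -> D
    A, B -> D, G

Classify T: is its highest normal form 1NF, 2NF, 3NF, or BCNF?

2NF

Candidate key: {A, B}. Prime attributes: {A, B}.
C -> D: {C}⁺ = {C, D, E}, which is not all of the attributes, so the left side is not a superkey — BCNF is violated.
C -> D determines the non-prime attribute {D} from a non-superkey — 3NF is violated.
No non-prime attribute depends on a proper subset of any candidate key, so 2NF holds.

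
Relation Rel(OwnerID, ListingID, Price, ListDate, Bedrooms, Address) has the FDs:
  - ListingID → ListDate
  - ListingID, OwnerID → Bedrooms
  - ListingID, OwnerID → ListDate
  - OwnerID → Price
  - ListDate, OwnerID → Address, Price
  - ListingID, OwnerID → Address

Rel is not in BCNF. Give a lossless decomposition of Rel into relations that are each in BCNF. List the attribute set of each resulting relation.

Candidate key of the original relation: {ListingID, OwnerID}.
{Address, Bedrooms, ListDate, ListingID, OwnerID, Price}: {ListingID} determines {ListDate, ListingID} here but is not a superkey — split on ListingID → ListDate, giving {ListDate, ListingID} and {Address, Bedrooms, ListingID, OwnerID, Price}.
{ListDate, ListingID} is in BCNF.
{Address, Bedrooms, ListingID, OwnerID, Price}: {OwnerID} determines {OwnerID, Price} here but is not a superkey — split on OwnerID → Price, giving {OwnerID, Price} and {Address, Bedrooms, ListingID, OwnerID}.
{OwnerID, Price} is in BCNF.
{Address, Bedrooms, ListingID, OwnerID} is in BCNF.

{Address, Bedrooms, ListingID, OwnerID}; {ListDate, ListingID}; {OwnerID, Price}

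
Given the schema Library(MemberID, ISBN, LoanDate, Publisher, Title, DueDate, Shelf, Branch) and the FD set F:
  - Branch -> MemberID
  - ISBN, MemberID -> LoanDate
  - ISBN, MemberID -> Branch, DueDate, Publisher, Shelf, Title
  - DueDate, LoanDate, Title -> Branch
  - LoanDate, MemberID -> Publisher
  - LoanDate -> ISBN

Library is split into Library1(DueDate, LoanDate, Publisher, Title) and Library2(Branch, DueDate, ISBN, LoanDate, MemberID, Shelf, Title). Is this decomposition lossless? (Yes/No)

Yes

The shared attributes are {DueDate, LoanDate, Title} and {DueDate, LoanDate, Title}⁺ = {Branch, DueDate, ISBN, LoanDate, MemberID, Publisher, Shelf, Title}.
Library1 is contained in that closure, so Library1 ∩ Library2 -> Library1 holds and the join is lossless.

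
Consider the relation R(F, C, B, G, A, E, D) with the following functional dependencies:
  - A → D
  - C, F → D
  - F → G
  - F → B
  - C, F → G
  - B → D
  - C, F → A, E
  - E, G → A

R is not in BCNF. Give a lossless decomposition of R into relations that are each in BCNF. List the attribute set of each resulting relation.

{A, D}; {A, E, F}; {B, F, G}; {C, E, F}

Candidate key of the original relation: {C, F}.
{A, B, C, D, E, F, G}: {A} determines {A, D} here but is not a superkey — split on A → D, giving {A, D} and {A, B, C, E, F, G}.
{A, D}: every determinant is a superkey — BCNF.
{A, B, C, E, F, G}: {F} determines {B, F, G} here but is not a superkey — split on F → B, G, giving {B, F, G} and {A, C, E, F}.
{B, F, G}: every determinant is a superkey — BCNF.
{A, C, E, F}: {E, F} determines {A, E, F} here but is not a superkey — split on E, F → A, giving {A, E, F} and {C, E, F}.
{A, E, F}: every determinant is a superkey — BCNF.
{C, E, F}: every determinant is a superkey — BCNF.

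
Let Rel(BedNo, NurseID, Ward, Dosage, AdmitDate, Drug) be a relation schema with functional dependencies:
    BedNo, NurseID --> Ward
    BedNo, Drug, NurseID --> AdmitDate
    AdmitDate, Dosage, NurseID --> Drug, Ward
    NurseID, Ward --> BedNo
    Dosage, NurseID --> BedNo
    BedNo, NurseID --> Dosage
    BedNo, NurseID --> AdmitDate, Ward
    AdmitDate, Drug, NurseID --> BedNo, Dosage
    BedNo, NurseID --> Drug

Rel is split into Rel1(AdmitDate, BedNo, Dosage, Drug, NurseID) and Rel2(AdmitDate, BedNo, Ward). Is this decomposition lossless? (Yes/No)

No

The shared attributes are {AdmitDate, BedNo} and {AdmitDate, BedNo}⁺ = {AdmitDate, BedNo}.
The closure covers neither Rel1 nor Rel2 entirely; the join is not lossless.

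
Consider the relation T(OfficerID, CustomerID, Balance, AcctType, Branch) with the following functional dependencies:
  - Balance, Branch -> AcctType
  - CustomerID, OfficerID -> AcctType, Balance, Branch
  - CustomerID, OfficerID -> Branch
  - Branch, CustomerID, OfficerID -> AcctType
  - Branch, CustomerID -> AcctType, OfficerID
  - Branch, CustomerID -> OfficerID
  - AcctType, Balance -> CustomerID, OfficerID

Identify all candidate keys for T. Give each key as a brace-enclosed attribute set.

{AcctType, Balance} is a candidate key since {AcctType, Balance}⁺ = {AcctType, Balance, Branch, CustomerID, OfficerID} covers every attribute.
{Balance, Branch} is a candidate key since {Balance, Branch}⁺ = {AcctType, Balance, Branch, CustomerID, OfficerID} covers every attribute.
{Branch, CustomerID} is a candidate key since {Branch, CustomerID}⁺ = {AcctType, Balance, Branch, CustomerID, OfficerID} covers every attribute.
{CustomerID, OfficerID} is a candidate key since {CustomerID, OfficerID}⁺ = {AcctType, Balance, Branch, CustomerID, OfficerID} covers every attribute.
Any other superkey properly contains one of these, so there are no further candidate keys.

{AcctType, Balance}, {Balance, Branch}, {Branch, CustomerID}, {CustomerID, OfficerID}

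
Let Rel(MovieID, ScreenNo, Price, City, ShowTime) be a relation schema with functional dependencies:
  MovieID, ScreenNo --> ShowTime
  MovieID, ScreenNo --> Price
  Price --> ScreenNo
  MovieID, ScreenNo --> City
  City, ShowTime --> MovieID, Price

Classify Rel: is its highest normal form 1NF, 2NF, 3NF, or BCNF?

3NF

Candidate keys: {City, ShowTime}, {MovieID, Price}, {MovieID, ScreenNo}. Prime attributes: {City, MovieID, Price, ScreenNo, ShowTime}.
Price --> ScreenNo breaks BCNF: {Price}⁺ = {Price, ScreenNo}, so {Price} is not a superkey.
Since {ScreenNo} ⊆ prime attributes and every other non-superkey FD also has a prime right side, the schema is in 3NF.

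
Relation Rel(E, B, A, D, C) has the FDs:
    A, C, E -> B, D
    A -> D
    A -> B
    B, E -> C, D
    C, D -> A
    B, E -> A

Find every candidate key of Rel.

No FD produces {E}, so it must be in every candidate key.
{A, E} is a candidate key since {A, E}⁺ = {A, B, C, D, E} covers every attribute.
{B, E} is a candidate key since {B, E}⁺ = {A, B, C, D, E} covers every attribute.
{C, D, E} is a candidate key since {C, D, E}⁺ = {A, B, C, D, E} covers every attribute.
Any other superkey properly contains one of these, so there are no further candidate keys.

{A, E}, {B, E}, {C, D, E}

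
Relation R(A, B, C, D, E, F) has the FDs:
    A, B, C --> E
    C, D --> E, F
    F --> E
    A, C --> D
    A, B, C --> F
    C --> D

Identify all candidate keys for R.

{A, B, C}

Attributes never on any right-hand side: {A, B, C} — every candidate key must contain all of them.
{A, B, C} is a candidate key since {A, B, C}⁺ = {A, B, C, D, E, F} covers every attribute.
No smaller or unrelated set reaches every attribute, so there are no other keys.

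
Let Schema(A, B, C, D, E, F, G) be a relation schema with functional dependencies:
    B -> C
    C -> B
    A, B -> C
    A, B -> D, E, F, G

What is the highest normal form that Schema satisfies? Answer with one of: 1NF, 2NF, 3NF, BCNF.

Candidate keys: {A, B}, {A, C}. Prime attributes: {A, B, C}.
B -> C: {B}⁺ = {B, C}, which is not all of the attributes, so the left side is not a superkey — BCNF is violated.
Its right-hand attributes {C} are all prime, as are those of every other non-superkey FD — the relation is in 3NF.

3NF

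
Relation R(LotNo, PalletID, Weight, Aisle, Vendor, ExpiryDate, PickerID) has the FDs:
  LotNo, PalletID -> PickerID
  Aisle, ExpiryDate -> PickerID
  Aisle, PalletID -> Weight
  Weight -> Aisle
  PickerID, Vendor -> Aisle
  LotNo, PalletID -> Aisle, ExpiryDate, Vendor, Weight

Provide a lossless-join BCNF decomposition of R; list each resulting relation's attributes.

{Aisle, ExpiryDate, LotNo, PalletID, Vendor}; {Aisle, ExpiryDate, PickerID}; {Aisle, Weight}; {PalletID, Weight}

Candidate key of the original relation: {LotNo, PalletID}.
Within {Aisle, ExpiryDate, LotNo, PalletID, PickerID, Vendor, Weight}: {Aisle, ExpiryDate}⁺ ∩ {Aisle, ExpiryDate, LotNo, PalletID, PickerID, Vendor, Weight} = {Aisle, ExpiryDate, PickerID}, not the whole set, so Aisle, ExpiryDate -> PickerID violates BCNF; decompose into {Aisle, ExpiryDate, PickerID} and {Aisle, ExpiryDate, LotNo, PalletID, Vendor, Weight}.
{Aisle, ExpiryDate, PickerID} has no BCNF violation.
Within {Aisle, ExpiryDate, LotNo, PalletID, Vendor, Weight}: {Aisle, PalletID}⁺ ∩ {Aisle, ExpiryDate, LotNo, PalletID, Vendor, Weight} = {Aisle, PalletID, Weight}, not the whole set, so Aisle, PalletID -> Weight violates BCNF; decompose into {Aisle, PalletID, Weight} and {Aisle, ExpiryDate, LotNo, PalletID, Vendor}.
Within {Aisle, PalletID, Weight}: {Weight}⁺ ∩ {Aisle, PalletID, Weight} = {Aisle, Weight}, not the whole set, so Weight -> Aisle violates BCNF; decompose into {Aisle, Weight} and {PalletID, Weight}.
{Aisle, Weight} has no BCNF violation.
{PalletID, Weight} has no BCNF violation.
{Aisle, ExpiryDate, LotNo, PalletID, Vendor} has no BCNF violation.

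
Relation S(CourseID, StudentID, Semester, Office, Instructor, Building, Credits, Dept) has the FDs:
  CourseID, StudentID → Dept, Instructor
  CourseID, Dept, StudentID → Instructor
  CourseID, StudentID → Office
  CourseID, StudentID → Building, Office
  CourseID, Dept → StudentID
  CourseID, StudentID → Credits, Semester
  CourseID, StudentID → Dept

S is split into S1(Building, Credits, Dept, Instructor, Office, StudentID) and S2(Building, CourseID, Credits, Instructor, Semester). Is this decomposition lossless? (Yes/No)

No

The shared attributes are {Building, Credits, Instructor} and {Building, Credits, Instructor}⁺ = {Building, Credits, Instructor}.
Neither S1 nor S2 is contained in that closure, so the decomposition is lossy.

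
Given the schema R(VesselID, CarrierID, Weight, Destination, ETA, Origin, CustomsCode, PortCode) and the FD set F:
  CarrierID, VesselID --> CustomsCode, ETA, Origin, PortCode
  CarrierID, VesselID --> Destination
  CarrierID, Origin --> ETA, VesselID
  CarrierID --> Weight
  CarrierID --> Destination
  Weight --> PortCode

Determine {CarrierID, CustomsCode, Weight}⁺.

Start with {CarrierID, CustomsCode, Weight}.
CarrierID --> Destination applies; add {Destination} → now {CarrierID, CustomsCode, Destination, Weight}.
Weight --> PortCode applies; add {PortCode} → now {CarrierID, CustomsCode, Destination, PortCode, Weight}.
No further FD applies.

{CarrierID, CustomsCode, Destination, PortCode, Weight}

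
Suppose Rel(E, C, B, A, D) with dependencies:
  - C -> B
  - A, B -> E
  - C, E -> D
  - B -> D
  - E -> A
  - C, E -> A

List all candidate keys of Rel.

{A, C}, {C, E}

{C} never appears on the right of any FD, so every key must include it.
{A, C} is a candidate key since {A, C}⁺ = {A, B, C, D, E} covers every attribute.
{C, E} is a candidate key since {C, E}⁺ = {A, B, C, D, E} covers every attribute.
No proper subset of any of these is a key, and no other minimal superkey exists.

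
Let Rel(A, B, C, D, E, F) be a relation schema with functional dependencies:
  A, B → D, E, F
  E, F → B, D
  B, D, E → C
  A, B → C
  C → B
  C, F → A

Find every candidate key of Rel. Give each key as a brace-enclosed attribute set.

{A, B}⁺ = {A, B, C, D, E, F}, which is every attribute, so {A, B} is a candidate key.
{A, C}⁺ = {A, B, C, D, E, F}, which is every attribute, so {A, C} is a candidate key.
{C, F}⁺ = {A, B, C, D, E, F}, which is every attribute, so {C, F} is a candidate key.
{E, F}⁺ = {A, B, C, D, E, F}, which is every attribute, so {E, F} is a candidate key.
No proper subset of any of these is a key, and no other minimal superkey exists.

{A, B}, {A, C}, {C, F}, {E, F}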